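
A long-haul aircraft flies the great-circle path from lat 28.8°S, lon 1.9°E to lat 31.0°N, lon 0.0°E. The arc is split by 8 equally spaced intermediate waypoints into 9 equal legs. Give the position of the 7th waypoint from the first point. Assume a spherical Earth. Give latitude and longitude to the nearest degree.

≈ lat 18°N, lon 0°E

Convert each endpoint to a unit vector on the sphere (x = cos φ cos λ, y = cos φ sin λ, z = sin φ).
The central angle between the endpoints is δ = arccos(p₁·p₂) ≈ 1.044 rad (59.8°).
Interpolate at f = 7/9 with slerp weights a = sin((1−f)δ)/sin δ ≈ 0.266, b = sin(fδ)/sin δ ≈ 0.840.
p = a·p₁ + b·p₂ ≈ (0.953, 0.008, 0.304); φ = arcsin(p_z) ≈ 17.71°, λ = atan2(p_y, p_x) ≈ 0.46°.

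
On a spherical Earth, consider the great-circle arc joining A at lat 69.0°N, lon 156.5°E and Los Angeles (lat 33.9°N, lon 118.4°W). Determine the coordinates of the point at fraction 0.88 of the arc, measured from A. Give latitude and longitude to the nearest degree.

≈ lat 40°N, lon 122°W

Write both endpoints as unit vectors p₁, p₂ with components (cos φ cos λ, cos φ sin λ, sin φ).
The central angle between the endpoints is δ = arccos(p₁·p₂) ≈ 0.993 rad (56.9°).
Interpolate at f = 0.88 with slerp weights a = sin((1−f)δ)/sin δ ≈ 0.142, b = sin(fδ)/sin δ ≈ 0.915.
p = a·p₁ + b·p₂ ≈ (-0.408, -0.648, 0.643); φ = arcsin(p_z) ≈ 40.02°, λ = atan2(p_y, p_x) ≈ -122.19°.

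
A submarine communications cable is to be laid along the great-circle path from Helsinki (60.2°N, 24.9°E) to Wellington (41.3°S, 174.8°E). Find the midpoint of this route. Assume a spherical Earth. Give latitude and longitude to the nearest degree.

≈ (27°N, 137°E)

The haversine formula gives a central angle δ ≈ 2.681 rad (153.6°) between the endpoints.
Interpolate at f = 1/2 with slerp weights a = sin((1−f)δ)/sin δ ≈ 2.190, b = sin(fδ)/sin δ ≈ 2.190.
p = a·p₁ + b·p₂ ≈ (-0.651, 0.607, 0.455); φ = arcsin(p_z) ≈ 27.06°, λ = atan2(p_y, p_x) ≈ 137.00°.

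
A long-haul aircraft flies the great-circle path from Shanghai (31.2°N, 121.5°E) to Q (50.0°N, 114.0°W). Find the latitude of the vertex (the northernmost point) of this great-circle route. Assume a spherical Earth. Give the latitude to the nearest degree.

≈ 63°N

The great circle lies in the plane with unit normal n̂ = (p₁ × p₂)/|p₁ × p₂|.
Here n̂_z ≈ +0.455; the vertex latitude is φ_max = arccos|n̂_z| ≈ 62.9°.
Check via Clairaut: cos φ_max = |cos φ₁| · sin C = cos(31.2°)·sin(32.1°) ≈ 0.455, again giving ≈ 62.9°.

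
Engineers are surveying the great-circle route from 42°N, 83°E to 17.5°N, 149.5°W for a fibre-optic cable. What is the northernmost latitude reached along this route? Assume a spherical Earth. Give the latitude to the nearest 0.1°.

≈ 54.7°N

The great circle lies in the plane with unit normal n̂ = (p₁ × p₂)/|p₁ × p₂|.
Here n̂_z ≈ +0.578; the vertex latitude is φ_max = arccos|n̂_z| ≈ 54.7°.
Check via Clairaut: cos φ_max = |cos φ₁| · sin C = cos(42.0°)·sin(51.0°) ≈ 0.578, again giving ≈ 54.7°.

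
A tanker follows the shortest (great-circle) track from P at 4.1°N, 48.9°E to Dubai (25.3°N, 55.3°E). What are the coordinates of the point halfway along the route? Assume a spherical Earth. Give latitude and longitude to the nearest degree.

Convert each endpoint to a unit vector on the sphere (x = cos φ cos λ, y = cos φ sin λ, z = sin φ).
The central angle between the endpoints is δ = arccos(p₁·p₂) ≈ 0.385 rad (22.1°).
Interpolate at f = 1/2 with slerp weights a = sin((1−f)δ)/sin δ ≈ 0.509, b = sin(fδ)/sin δ ≈ 0.509.
p = a·p₁ + b·p₂ ≈ (0.596, 0.762, 0.254); φ = arcsin(p_z) ≈ 14.72°, λ = atan2(p_y, p_x) ≈ 51.94°.

≈ 15°N, 52°E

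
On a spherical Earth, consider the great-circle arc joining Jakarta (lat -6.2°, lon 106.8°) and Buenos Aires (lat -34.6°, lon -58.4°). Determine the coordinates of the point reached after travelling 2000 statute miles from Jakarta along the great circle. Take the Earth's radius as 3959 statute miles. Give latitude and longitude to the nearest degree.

≈ lat -34°, lon 97°

Convert each endpoint to a unit vector on the sphere (x = cos φ cos λ, y = cos φ sin λ, z = sin φ).
The central angle between the endpoints is δ = arccos(p₁·p₂) ≈ 2.389 rad (136.9°). The total great-circle distance is δ·R ≈ 2.389 × 3959 ≈ 9458 mi, so the target fraction is f = 2000/9458 ≈ 0.211.
Interpolate at f ≈ 0.211 with slerp weights a = sin((1−f)δ)/sin δ ≈ 1.392, b = sin(fδ)/sin δ ≈ 0.708.
p = a·p₁ + b·p₂ ≈ (-0.095, 0.828, -0.552); φ = arcsin(p_z) ≈ -33.53°, λ = atan2(p_y, p_x) ≈ 96.51°.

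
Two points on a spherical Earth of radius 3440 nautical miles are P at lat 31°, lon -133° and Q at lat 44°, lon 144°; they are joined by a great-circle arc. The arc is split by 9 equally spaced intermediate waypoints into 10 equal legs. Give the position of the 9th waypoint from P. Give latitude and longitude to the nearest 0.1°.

Write both endpoints as unit vectors p₁, p₂ with components (cos φ cos λ, cos φ sin λ, sin φ).
The central angle between the endpoints is δ = arccos(p₁·p₂) ≈ 1.123 rad (64.3°).
Interpolate at f = 9/10 with slerp weights a = sin((1−f)δ)/sin δ ≈ 0.124, b = sin(fδ)/sin δ ≈ 0.940.
p = a·p₁ + b·p₂ ≈ (-0.620, 0.319, 0.717); φ = arcsin(p_z) ≈ 45.80°, λ = atan2(p_y, p_x) ≈ 152.73°.

≈ lat 45.8°, lon 152.7°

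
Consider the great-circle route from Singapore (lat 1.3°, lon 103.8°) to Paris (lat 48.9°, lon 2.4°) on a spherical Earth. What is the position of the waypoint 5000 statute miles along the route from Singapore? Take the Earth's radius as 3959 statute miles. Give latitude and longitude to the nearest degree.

≈ lat 47°, lon 39°

Write both endpoints as unit vectors p₁, p₂ with components (cos φ cos λ, cos φ sin λ, sin φ).
The central angle between the endpoints is δ = arccos(p₁·p₂) ≈ 1.684 rad (96.5°). The total great-circle distance is δ·R ≈ 1.684 × 3959 ≈ 6666 mi, so the target fraction is f = 5000/6666 ≈ 0.750.
Interpolate at f ≈ 0.750 with slerp weights a = sin((1−f)δ)/sin δ ≈ 0.411, b = sin(fδ)/sin δ ≈ 0.959.
p = a·p₁ + b·p₂ ≈ (0.532, 0.426, 0.732); φ = arcsin(p_z) ≈ 47.06°, λ = atan2(p_y, p_x) ≈ 38.67°.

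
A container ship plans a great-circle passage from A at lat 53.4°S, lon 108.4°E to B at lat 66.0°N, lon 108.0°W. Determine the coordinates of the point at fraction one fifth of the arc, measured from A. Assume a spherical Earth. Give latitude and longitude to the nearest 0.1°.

Convert each endpoint to a unit vector on the sphere (x = cos φ cos λ, y = cos φ sin λ, z = sin φ).
The central angle between the endpoints is δ = arccos(p₁·p₂) ≈ 2.761 rad (158.2°).
Interpolate at f = 1/5 with slerp weights a = sin((1−f)δ)/sin δ ≈ 2.164, b = sin(fδ)/sin δ ≈ 1.414.
p = a·p₁ + b·p₂ ≈ (-0.585, 0.677, -0.446); φ = arcsin(p_z) ≈ -26.48°, λ = atan2(p_y, p_x) ≈ 130.81°.

≈ lat 26.5°S, lon 130.8°E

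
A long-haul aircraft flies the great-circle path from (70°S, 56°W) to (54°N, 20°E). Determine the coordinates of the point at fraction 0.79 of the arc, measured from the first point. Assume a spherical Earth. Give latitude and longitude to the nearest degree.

≈ (28°N, 5°E)

Convert each endpoint to a unit vector on the sphere (x = cos φ cos λ, y = cos φ sin λ, z = sin φ).
The central angle between the endpoints is δ = arccos(p₁·p₂) ≈ 2.363 rad (135.4°).
Interpolate at f = 0.79 with slerp weights a = sin((1−f)δ)/sin δ ≈ 0.678, b = sin(fδ)/sin δ ≈ 1.362.
p = a·p₁ + b·p₂ ≈ (0.882, 0.082, 0.465); φ = arcsin(p_z) ≈ 27.70°, λ = atan2(p_y, p_x) ≈ 5.29°.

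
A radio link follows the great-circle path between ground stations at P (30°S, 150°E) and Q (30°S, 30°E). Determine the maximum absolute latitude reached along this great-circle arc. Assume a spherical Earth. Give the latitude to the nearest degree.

The great circle lies in the plane with unit normal n̂ = (p₁ × p₂)/|p₁ × p₂|.
Here n̂_z ≈ -0.655; the vertex latitude is φ_max = arccos|n̂_z| ≈ 49.1°.
Check via Clairaut: cos φ_max = |cos φ₁| · sin C = cos(30.0°)·sin(130.9°) ≈ 0.655, again giving ≈ 49.1°.

≈ 49°S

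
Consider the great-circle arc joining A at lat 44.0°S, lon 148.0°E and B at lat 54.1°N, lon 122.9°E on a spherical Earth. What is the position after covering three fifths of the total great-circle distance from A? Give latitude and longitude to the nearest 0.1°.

≈ lat 15.0°N, lon 134.9°E

From cos δ = sin φ₁ sin φ₂ + cos φ₁ cos φ₂ cos Δλ, the central angle is δ ≈ 1.753 rad (100.4°).
Interpolate at f = 3/5 with slerp weights a = sin((1−f)δ)/sin δ ≈ 0.656, b = sin(fδ)/sin δ ≈ 0.883.
p = a·p₁ + b·p₂ ≈ (-0.681, 0.685, 0.259); φ = arcsin(p_z) ≈ 15.04°, λ = atan2(p_y, p_x) ≈ 134.86°.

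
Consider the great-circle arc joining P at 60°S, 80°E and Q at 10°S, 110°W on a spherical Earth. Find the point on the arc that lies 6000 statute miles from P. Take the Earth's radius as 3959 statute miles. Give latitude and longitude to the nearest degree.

From cos δ = sin φ₁ sin φ₂ + cos φ₁ cos φ₂ cos Δλ, the central angle is δ ≈ 1.912 rad (109.5°). The total great-circle distance is δ·R ≈ 1.912 × 3959 ≈ 7569 mi, so the target fraction is f = 6000/7569 ≈ 0.793.
Interpolate at f ≈ 0.793 with slerp weights a = sin((1−f)δ)/sin δ ≈ 0.410, b = sin(fδ)/sin δ ≈ 1.060.
p = a·p₁ + b·p₂ ≈ (-0.321, -0.779, -0.539); φ = arcsin(p_z) ≈ -32.60°, λ = atan2(p_y, p_x) ≈ -112.42°.

≈ 33°S, 112°W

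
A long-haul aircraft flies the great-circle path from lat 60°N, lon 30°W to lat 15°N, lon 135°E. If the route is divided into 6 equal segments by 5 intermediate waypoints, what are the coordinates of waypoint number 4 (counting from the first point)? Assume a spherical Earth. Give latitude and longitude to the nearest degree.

≈ lat 49°N, lon 128°E

Write both endpoints as unit vectors p₁, p₂ with components (cos φ cos λ, cos φ sin λ, sin φ).
The central angle between the endpoints is δ = arccos(p₁·p₂) ≈ 1.816 rad (104.0°).
Interpolate at f = 4/6 with slerp weights a = sin((1−f)δ)/sin δ ≈ 0.586, b = sin(fδ)/sin δ ≈ 0.965.
p = a·p₁ + b·p₂ ≈ (-0.405, 0.512, 0.757); φ = arcsin(p_z) ≈ 49.24°, λ = atan2(p_y, p_x) ≈ 128.32°.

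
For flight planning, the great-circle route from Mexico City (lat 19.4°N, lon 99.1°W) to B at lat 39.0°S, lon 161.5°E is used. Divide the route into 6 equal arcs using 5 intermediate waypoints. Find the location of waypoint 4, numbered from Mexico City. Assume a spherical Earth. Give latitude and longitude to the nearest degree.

The haversine formula gives a central angle δ ≈ 1.906 rad (109.2°) between the endpoints.
Interpolate at f = 4/6 with slerp weights a = sin((1−f)δ)/sin δ ≈ 0.628, b = sin(fδ)/sin δ ≈ 1.011.
p = a·p₁ + b·p₂ ≈ (-0.839, -0.336, -0.428); φ = arcsin(p_z) ≈ -25.33°, λ = atan2(p_y, p_x) ≈ -158.19°.

≈ lat 25°S, lon 158°W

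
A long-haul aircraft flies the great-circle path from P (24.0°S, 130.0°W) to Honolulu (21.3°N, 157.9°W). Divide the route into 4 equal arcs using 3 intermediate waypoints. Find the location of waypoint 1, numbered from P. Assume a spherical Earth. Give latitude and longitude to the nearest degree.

Convert each endpoint to a unit vector on the sphere (x = cos φ cos λ, y = cos φ sin λ, z = sin φ).
The central angle between the endpoints is δ = arccos(p₁·p₂) ≈ 0.922 rad (52.8°).
Interpolate at f = 1/4 with slerp weights a = sin((1−f)δ)/sin δ ≈ 0.800, b = sin(fδ)/sin δ ≈ 0.287.
p = a·p₁ + b·p₂ ≈ (-0.717, -0.661, -0.221); φ = arcsin(p_z) ≈ -12.79°, λ = atan2(p_y, p_x) ≈ -137.36°.

≈ (13°S, 137°W)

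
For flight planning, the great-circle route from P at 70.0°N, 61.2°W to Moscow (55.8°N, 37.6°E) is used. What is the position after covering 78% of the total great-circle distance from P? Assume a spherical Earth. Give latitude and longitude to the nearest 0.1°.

From cos δ = sin φ₁ sin φ₂ + cos φ₁ cos φ₂ cos Δλ, the central angle is δ ≈ 0.726 rad (41.6°).
Interpolate at f = 0.78 with slerp weights a = sin((1−f)δ)/sin δ ≈ 0.240, b = sin(fδ)/sin δ ≈ 0.808.
p = a·p₁ + b·p₂ ≈ (0.399, 0.205, 0.894); φ = arcsin(p_z) ≈ 63.32°, λ = atan2(p_y, p_x) ≈ 27.21°.

≈ 63.3°N, 27.2°E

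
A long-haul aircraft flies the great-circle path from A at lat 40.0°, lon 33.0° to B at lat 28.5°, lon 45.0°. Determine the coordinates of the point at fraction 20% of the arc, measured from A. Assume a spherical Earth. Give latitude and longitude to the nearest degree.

≈ lat 38°, lon 36°

Convert each endpoint to a unit vector on the sphere (x = cos φ cos λ, y = cos φ sin λ, z = sin φ).
The central angle between the endpoints is δ = arccos(p₁·p₂) ≈ 0.265 rad (15.2°).
Interpolate at f = 0.20 with slerp weights a = sin((1−f)δ)/sin δ ≈ 0.803, b = sin(fδ)/sin δ ≈ 0.202.
p = a·p₁ + b·p₂ ≈ (0.642, 0.461, 0.613); φ = arcsin(p_z) ≈ 37.80°, λ = atan2(p_y, p_x) ≈ 35.68°.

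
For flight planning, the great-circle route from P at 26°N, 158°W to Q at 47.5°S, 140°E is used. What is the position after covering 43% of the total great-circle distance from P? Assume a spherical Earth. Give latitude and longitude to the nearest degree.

Convert each endpoint to a unit vector on the sphere (x = cos φ cos λ, y = cos φ sin λ, z = sin φ).
The central angle between the endpoints is δ = arccos(p₁·p₂) ≈ 1.609 rad (92.2°).
Interpolate at f = 0.43 with slerp weights a = sin((1−f)δ)/sin δ ≈ 0.794, b = sin(fδ)/sin δ ≈ 0.638.
p = a·p₁ + b·p₂ ≈ (-0.992, 0.010, -0.122); φ = arcsin(p_z) ≈ -7.03°, λ = atan2(p_y, p_x) ≈ 179.44°.

≈ 7°S, 179°E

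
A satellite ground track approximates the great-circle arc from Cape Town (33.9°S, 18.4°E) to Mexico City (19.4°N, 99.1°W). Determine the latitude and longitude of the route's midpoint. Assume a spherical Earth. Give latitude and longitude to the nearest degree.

The haversine formula gives a central angle δ ≈ 2.149 rad (123.1°) between the endpoints.
Interpolate at f = 1/2 with slerp weights a = sin((1−f)δ)/sin δ ≈ 1.050, b = sin(fδ)/sin δ ≈ 1.050.
p = a·p₁ + b·p₂ ≈ (0.671, -0.703, -0.237); φ = arcsin(p_z) ≈ -13.71°, λ = atan2(p_y, p_x) ≈ -46.36°.

≈ 14°S, 46°W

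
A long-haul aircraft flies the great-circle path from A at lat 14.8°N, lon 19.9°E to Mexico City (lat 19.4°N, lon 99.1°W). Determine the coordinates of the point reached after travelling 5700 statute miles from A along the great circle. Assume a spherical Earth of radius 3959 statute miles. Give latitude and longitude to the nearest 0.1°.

≈ lat 28.9°N, lon 69.6°W

Convert each endpoint to a unit vector on the sphere (x = cos φ cos λ, y = cos φ sin λ, z = sin φ).
The central angle between the endpoints is δ = arccos(p₁·p₂) ≈ 1.936 rad (110.9°). The total great-circle distance is δ·R ≈ 1.936 × 3959 ≈ 7665 mi, so the target fraction is f = 5700/7665 ≈ 0.744.
Interpolate at f ≈ 0.744 with slerp weights a = sin((1−f)δ)/sin δ ≈ 0.510, b = sin(fδ)/sin δ ≈ 1.061.
p = a·p₁ + b·p₂ ≈ (0.305, -0.821, 0.483); φ = arcsin(p_z) ≈ 28.87°, λ = atan2(p_y, p_x) ≈ -69.60°.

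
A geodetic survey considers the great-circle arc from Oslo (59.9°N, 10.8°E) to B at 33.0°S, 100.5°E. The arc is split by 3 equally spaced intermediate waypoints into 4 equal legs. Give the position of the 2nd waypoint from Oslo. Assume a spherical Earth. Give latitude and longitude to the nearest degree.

Write both endpoints as unit vectors p₁, p₂ with components (cos φ cos λ, cos φ sin λ, sin φ).
The central angle between the endpoints is δ = arccos(p₁·p₂) ≈ 2.059 rad (118.0°).
Interpolate at f = 2/4 with slerp weights a = sin((1−f)δ)/sin δ ≈ 0.970, b = sin(fδ)/sin δ ≈ 0.970.
p = a·p₁ + b·p₂ ≈ (0.330, 0.891, 0.311); φ = arcsin(p_z) ≈ 18.12°, λ = atan2(p_y, p_x) ≈ 69.70°.

≈ 18°N, 70°E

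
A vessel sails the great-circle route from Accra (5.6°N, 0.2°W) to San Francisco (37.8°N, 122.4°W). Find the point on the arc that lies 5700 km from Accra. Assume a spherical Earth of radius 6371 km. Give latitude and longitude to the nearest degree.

≈ 37°N, 45°W

Write both endpoints as unit vectors p₁, p₂ with components (cos φ cos λ, cos φ sin λ, sin φ).
The central angle between the endpoints is δ = arccos(p₁·p₂) ≈ 1.938 rad (111.1°). The total great-circle distance is δ·R ≈ 1.938 × 6371 ≈ 12349 km, so the target fraction is f = 5700/12349 ≈ 0.462.
Interpolate at f ≈ 0.462 with slerp weights a = sin((1−f)δ)/sin δ ≈ 0.926, b = sin(fδ)/sin δ ≈ 0.836.
p = a·p₁ + b·p₂ ≈ (0.568, -0.561, 0.603); φ = arcsin(p_z) ≈ 37.06°, λ = atan2(p_y, p_x) ≈ -44.65°.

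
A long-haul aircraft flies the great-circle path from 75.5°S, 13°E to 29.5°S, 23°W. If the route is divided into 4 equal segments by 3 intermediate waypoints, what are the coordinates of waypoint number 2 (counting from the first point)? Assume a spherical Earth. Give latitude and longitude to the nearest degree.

The haversine formula gives a central angle δ ≈ 0.859 rad (49.2°) between the endpoints.
Interpolate at f = 2/4 with slerp weights a = sin((1−f)δ)/sin δ ≈ 0.550, b = sin(fδ)/sin δ ≈ 0.550.
p = a·p₁ + b·p₂ ≈ (0.575, -0.156, -0.803); φ = arcsin(p_z) ≈ -53.44°, λ = atan2(p_y, p_x) ≈ -15.19°.

≈ 53°S, 15°W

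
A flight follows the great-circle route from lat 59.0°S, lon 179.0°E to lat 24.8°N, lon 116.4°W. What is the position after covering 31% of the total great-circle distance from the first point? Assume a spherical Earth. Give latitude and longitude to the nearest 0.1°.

Write both endpoints as unit vectors p₁, p₂ with components (cos φ cos λ, cos φ sin λ, sin φ).
The central angle between the endpoints is δ = arccos(p₁·p₂) ≈ 1.730 rad (99.1°).
Interpolate at f = 0.31 with slerp weights a = sin((1−f)δ)/sin δ ≈ 0.942, b = sin(fδ)/sin δ ≈ 0.518.
p = a·p₁ + b·p₂ ≈ (-0.694, -0.412, -0.590); φ = arcsin(p_z) ≈ -36.17°, λ = atan2(p_y, p_x) ≈ -149.27°.

≈ lat 36.2°S, lon 149.3°W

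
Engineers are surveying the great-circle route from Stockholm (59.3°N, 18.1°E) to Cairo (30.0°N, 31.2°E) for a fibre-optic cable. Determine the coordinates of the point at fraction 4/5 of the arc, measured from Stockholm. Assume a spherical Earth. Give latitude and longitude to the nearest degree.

≈ 36°N, 29°E

The haversine formula gives a central angle δ ≈ 0.534 rad (30.6°) between the endpoints.
Interpolate at f = 4/5 with slerp weights a = sin((1−f)δ)/sin δ ≈ 0.209, b = sin(fδ)/sin δ ≈ 0.814.
p = a·p₁ + b·p₂ ≈ (0.705, 0.398, 0.587); φ = arcsin(p_z) ≈ 35.95°, λ = atan2(p_y, p_x) ≈ 29.48°.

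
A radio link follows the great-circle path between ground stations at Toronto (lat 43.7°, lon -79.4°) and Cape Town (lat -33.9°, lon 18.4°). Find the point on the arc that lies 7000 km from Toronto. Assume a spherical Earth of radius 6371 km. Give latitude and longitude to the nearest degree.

Write both endpoints as unit vectors p₁, p₂ with components (cos φ cos λ, cos φ sin λ, sin φ).
The central angle between the endpoints is δ = arccos(p₁·p₂) ≈ 2.056 rad (117.8°). The total great-circle distance is δ·R ≈ 2.056 × 6371 ≈ 13102 km, so the target fraction is f = 7000/13102 ≈ 0.534.
Interpolate at f ≈ 0.534 with slerp weights a = sin((1−f)δ)/sin δ ≈ 0.925, b = sin(fδ)/sin δ ≈ 1.007.
p = a·p₁ + b·p₂ ≈ (0.916, -0.393, 0.077); φ = arcsin(p_z) ≈ 4.43°, λ = atan2(p_y, p_x) ≈ -23.24°.

≈ lat 4°, lon -23°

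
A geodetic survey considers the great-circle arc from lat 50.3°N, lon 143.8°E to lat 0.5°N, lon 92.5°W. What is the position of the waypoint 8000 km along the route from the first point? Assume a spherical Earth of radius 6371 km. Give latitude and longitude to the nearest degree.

Write both endpoints as unit vectors p₁, p₂ with components (cos φ cos λ, cos φ sin λ, sin φ).
The central angle between the endpoints is δ = arccos(p₁·p₂) ≈ 1.926 rad (110.3°). The total great-circle distance is δ·R ≈ 1.926 × 6371 ≈ 12270 km, so the target fraction is f = 8000/12270 ≈ 0.652.
Interpolate at f ≈ 0.652 with slerp weights a = sin((1−f)δ)/sin δ ≈ 0.662, b = sin(fδ)/sin δ ≈ 1.014.
p = a·p₁ + b·p₂ ≈ (-0.386, -0.763, 0.519); φ = arcsin(p_z) ≈ 31.24°, λ = atan2(p_y, p_x) ≈ -116.81°.

≈ lat 31°N, lon 117°W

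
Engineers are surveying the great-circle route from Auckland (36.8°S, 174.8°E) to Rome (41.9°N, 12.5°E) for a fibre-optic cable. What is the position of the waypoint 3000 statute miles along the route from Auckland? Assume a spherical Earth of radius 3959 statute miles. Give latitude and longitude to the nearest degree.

The haversine formula gives a central angle δ ≈ 2.887 rad (165.4°) between the endpoints. The total great-circle distance is δ·R ≈ 2.887 × 3959 ≈ 11431 mi, so the target fraction is f = 3000/11431 ≈ 0.262.
Interpolate at f ≈ 0.262 with slerp weights a = sin((1−f)δ)/sin δ ≈ 3.370, b = sin(fδ)/sin δ ≈ 2.732.
p = a·p₁ + b·p₂ ≈ (-0.702, 0.685, -0.195); φ = arcsin(p_z) ≈ -11.22°, λ = atan2(p_y, p_x) ≈ 135.74°.

≈ 11°S, 136°E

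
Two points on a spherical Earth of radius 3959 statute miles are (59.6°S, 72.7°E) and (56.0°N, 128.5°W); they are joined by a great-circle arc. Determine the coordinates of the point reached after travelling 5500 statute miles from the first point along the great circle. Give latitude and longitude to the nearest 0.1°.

From cos δ = sin φ₁ sin φ₂ + cos φ₁ cos φ₂ cos Δλ, the central angle is δ ≈ 2.936 rad (168.2°). The total great-circle distance is δ·R ≈ 2.936 × 3959 ≈ 11622 mi, so the target fraction is f = 5500/11622 ≈ 0.473.
Interpolate at f ≈ 0.473 with slerp weights a = sin((1−f)δ)/sin δ ≈ 4.890, b = sin(fδ)/sin δ ≈ 4.811.
p = a·p₁ + b·p₂ ≈ (-0.939, 0.257, -0.229); φ = arcsin(p_z) ≈ -13.25°, λ = atan2(p_y, p_x) ≈ 164.69°.

≈ (13.2°S, 164.7°E)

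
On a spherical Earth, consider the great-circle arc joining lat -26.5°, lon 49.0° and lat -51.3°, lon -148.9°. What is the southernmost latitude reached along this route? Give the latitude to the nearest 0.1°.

≈ -79.9°

The great circle lies in the plane with unit normal n̂ = (p₁ × p₂)/|p₁ × p₂|.
Here n̂_z ≈ +0.175; the vertex latitude is φ_max = arccos|n̂_z| ≈ 79.9°.
Check via Clairaut: cos φ_max = |cos φ₁| · sin C = cos(26.5°)·sin(168.7°) ≈ 0.175, again giving ≈ 79.9°.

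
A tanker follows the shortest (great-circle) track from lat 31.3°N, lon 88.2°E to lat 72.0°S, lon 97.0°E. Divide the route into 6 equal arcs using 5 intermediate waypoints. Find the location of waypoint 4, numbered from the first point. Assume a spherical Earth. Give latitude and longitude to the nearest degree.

Write both endpoints as unit vectors p₁, p₂ with components (cos φ cos λ, cos φ sin λ, sin φ).
The central angle between the endpoints is δ = arccos(p₁·p₂) ≈ 1.806 rad (103.5°).
Interpolate at f = 4/6 with slerp weights a = sin((1−f)δ)/sin δ ≈ 0.582, b = sin(fδ)/sin δ ≈ 0.960.
p = a·p₁ + b·p₂ ≈ (-0.021, 0.792, -0.610); φ = arcsin(p_z) ≈ -37.62°, λ = atan2(p_y, p_x) ≈ 91.48°.

≈ lat 38°S, lon 91°E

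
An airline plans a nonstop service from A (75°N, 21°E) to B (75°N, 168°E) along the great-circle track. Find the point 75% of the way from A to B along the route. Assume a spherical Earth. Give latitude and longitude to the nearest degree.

Convert each endpoint to a unit vector on the sphere (x = cos φ cos λ, y = cos φ sin λ, z = sin φ).
The central angle between the endpoints is δ = arccos(p₁·p₂) ≈ 0.502 rad (28.7°).
Interpolate at f = 0.75 with slerp weights a = sin((1−f)δ)/sin δ ≈ 0.260, b = sin(fδ)/sin δ ≈ 0.764.
p = a·p₁ + b·p₂ ≈ (-0.131, 0.065, 0.989); φ = arcsin(p_z) ≈ 81.61°, λ = atan2(p_y, p_x) ≈ 153.45°.

≈ (82°N, 153°E)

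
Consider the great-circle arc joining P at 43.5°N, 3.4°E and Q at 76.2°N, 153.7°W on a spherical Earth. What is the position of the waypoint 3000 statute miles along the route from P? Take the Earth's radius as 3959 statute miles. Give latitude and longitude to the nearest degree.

≈ 85°N, 49°W

Write both endpoints as unit vectors p₁, p₂ with components (cos φ cos λ, cos φ sin λ, sin φ).
The central angle between the endpoints is δ = arccos(p₁·p₂) ≈ 1.037 rad (59.4°). The total great-circle distance is δ·R ≈ 1.037 × 3959 ≈ 4104 mi, so the target fraction is f = 3000/4104 ≈ 0.731.
Interpolate at f ≈ 0.731 with slerp weights a = sin((1−f)δ)/sin δ ≈ 0.320, b = sin(fδ)/sin δ ≈ 0.799.
p = a·p₁ + b·p₂ ≈ (0.061, -0.071, 0.996); φ = arcsin(p_z) ≈ 84.65°, λ = atan2(p_y, p_x) ≈ -49.26°.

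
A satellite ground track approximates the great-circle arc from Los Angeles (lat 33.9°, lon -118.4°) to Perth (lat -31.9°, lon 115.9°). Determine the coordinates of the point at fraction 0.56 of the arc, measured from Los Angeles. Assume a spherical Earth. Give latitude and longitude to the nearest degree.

Convert each endpoint to a unit vector on the sphere (x = cos φ cos λ, y = cos φ sin λ, z = sin φ).
The central angle between the endpoints is δ = arccos(p₁·p₂) ≈ 2.355 rad (134.9°).
Interpolate at f = 0.56 with slerp weights a = sin((1−f)δ)/sin δ ≈ 1.215, b = sin(fδ)/sin δ ≈ 1.367.
p = a·p₁ + b·p₂ ≈ (-0.987, 0.157, -0.045); φ = arcsin(p_z) ≈ -2.58°, λ = atan2(p_y, p_x) ≈ 170.95°.

≈ lat -3°, lon 171°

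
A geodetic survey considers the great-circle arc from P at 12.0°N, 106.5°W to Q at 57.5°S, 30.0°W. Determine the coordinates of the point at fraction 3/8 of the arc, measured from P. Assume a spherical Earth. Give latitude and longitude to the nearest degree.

Convert each endpoint to a unit vector on the sphere (x = cos φ cos λ, y = cos φ sin λ, z = sin φ).
The central angle between the endpoints is δ = arccos(p₁·p₂) ≈ 1.623 rad (93.0°).
Interpolate at f = 3/8 with slerp weights a = sin((1−f)δ)/sin δ ≈ 0.850, b = sin(fδ)/sin δ ≈ 0.573.
p = a·p₁ + b·p₂ ≈ (0.030, -0.951, -0.306); φ = arcsin(p_z) ≈ -17.83°, λ = atan2(p_y, p_x) ≈ -88.18°.

≈ 18°S, 88°W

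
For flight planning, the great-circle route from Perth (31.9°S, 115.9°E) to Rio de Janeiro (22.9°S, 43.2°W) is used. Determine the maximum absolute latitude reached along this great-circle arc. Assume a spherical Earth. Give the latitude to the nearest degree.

≈ 71°S

The great circle lies in the plane with unit normal n̂ = (p₁ × p₂)/|p₁ × p₂|.
Here n̂_z ≈ -0.328; the vertex latitude is φ_max = arccos|n̂_z| ≈ 70.9°.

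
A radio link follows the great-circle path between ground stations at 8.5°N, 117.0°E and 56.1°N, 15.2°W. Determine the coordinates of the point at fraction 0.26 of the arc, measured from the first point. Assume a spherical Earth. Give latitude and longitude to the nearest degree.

Convert each endpoint to a unit vector on the sphere (x = cos φ cos λ, y = cos φ sin λ, z = sin φ).
The central angle between the endpoints is δ = arccos(p₁·p₂) ≈ 1.821 rad (104.4°).
Interpolate at f = 0.26 with slerp weights a = sin((1−f)δ)/sin δ ≈ 1.007, b = sin(fδ)/sin δ ≈ 0.471.
p = a·p₁ + b·p₂ ≈ (-0.199, 0.818, 0.539); φ = arcsin(p_z) ≈ 32.65°, λ = atan2(p_y, p_x) ≈ 103.64°.

≈ 33°N, 104°E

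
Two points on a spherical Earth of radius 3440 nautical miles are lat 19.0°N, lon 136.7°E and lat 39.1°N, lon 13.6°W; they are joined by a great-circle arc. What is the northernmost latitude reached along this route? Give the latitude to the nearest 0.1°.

≈ 66.2°N

The great circle lies in the plane with unit normal n̂ = (p₁ × p₂)/|p₁ × p₂|.
Here n̂_z ≈ -0.403; the vertex latitude is φ_max = arccos|n̂_z| ≈ 66.2°.
Check via Clairaut: cos φ_max = |cos φ₁| · sin C = cos(19.0°)·sin(25.2°) ≈ 0.403, again giving ≈ 66.2°.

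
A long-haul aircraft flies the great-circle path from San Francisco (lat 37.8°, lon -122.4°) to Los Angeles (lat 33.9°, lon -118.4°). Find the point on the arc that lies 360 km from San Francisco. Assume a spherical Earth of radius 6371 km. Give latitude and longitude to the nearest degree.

≈ lat 35°, lon -120°

Convert each endpoint to a unit vector on the sphere (x = cos φ cos λ, y = cos φ sin λ, z = sin φ).
The central angle between the endpoints is δ = arccos(p₁·p₂) ≈ 0.088 rad (5.1°). The total great-circle distance is δ·R ≈ 0.088 × 6371 ≈ 564 km, so the target fraction is f = 360/564 ≈ 0.639.
Interpolate at f ≈ 0.639 with slerp weights a = sin((1−f)δ)/sin δ ≈ 0.362, b = sin(fδ)/sin δ ≈ 0.639.
p = a·p₁ + b·p₂ ≈ (-0.405, -0.708, 0.578); φ = arcsin(p_z) ≈ 35.32°, λ = atan2(p_y, p_x) ≈ -119.80°.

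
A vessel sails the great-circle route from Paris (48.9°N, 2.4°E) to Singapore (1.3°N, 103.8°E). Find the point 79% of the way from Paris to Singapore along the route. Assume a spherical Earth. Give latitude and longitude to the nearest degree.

≈ 17°N, 90°E

The haversine formula gives a central angle δ ≈ 1.684 rad (96.5°) between the endpoints.
Interpolate at f = 0.79 with slerp weights a = sin((1−f)δ)/sin δ ≈ 0.349, b = sin(fδ)/sin δ ≈ 0.977.
p = a·p₁ + b·p₂ ≈ (-0.004, 0.959, 0.285); φ = arcsin(p_z) ≈ 16.55°, λ = atan2(p_y, p_x) ≈ 90.25°.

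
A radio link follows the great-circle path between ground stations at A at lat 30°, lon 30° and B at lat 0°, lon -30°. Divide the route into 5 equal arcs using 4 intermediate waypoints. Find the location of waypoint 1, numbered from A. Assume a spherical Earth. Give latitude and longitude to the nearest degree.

≈ lat 26°, lon 16°

Write both endpoints as unit vectors p₁, p₂ with components (cos φ cos λ, cos φ sin λ, sin φ).
The central angle between the endpoints is δ = arccos(p₁·p₂) ≈ 1.123 rad (64.3°).
Interpolate at f = 1/5 with slerp weights a = sin((1−f)δ)/sin δ ≈ 0.868, b = sin(fδ)/sin δ ≈ 0.247.
p = a·p₁ + b·p₂ ≈ (0.865, 0.252, 0.434); φ = arcsin(p_z) ≈ 25.72°, λ = atan2(p_y, p_x) ≈ 16.26°.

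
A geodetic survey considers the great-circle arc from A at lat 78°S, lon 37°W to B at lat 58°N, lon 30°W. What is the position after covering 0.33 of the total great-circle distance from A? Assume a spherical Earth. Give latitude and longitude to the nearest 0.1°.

≈ lat 33.1°S, lon 32.5°W

Convert each endpoint to a unit vector on the sphere (x = cos φ cos λ, y = cos φ sin λ, z = sin φ).
The central angle between the endpoints is δ = arccos(p₁·p₂) ≈ 2.375 rad (136.1°).
Interpolate at f = 0.33 with slerp weights a = sin((1−f)δ)/sin δ ≈ 1.441, b = sin(fδ)/sin δ ≈ 1.017.
p = a·p₁ + b·p₂ ≈ (0.706, -0.450, -0.547); φ = arcsin(p_z) ≈ -33.14°, λ = atan2(p_y, p_x) ≈ -32.50°.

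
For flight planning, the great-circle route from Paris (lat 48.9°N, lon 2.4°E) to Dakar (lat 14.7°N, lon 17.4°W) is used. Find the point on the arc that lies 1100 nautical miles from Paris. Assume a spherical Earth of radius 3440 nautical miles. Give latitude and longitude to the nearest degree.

≈ lat 33°N, lon 9°W

Write both endpoints as unit vectors p₁, p₂ with components (cos φ cos λ, cos φ sin λ, sin φ).
The central angle between the endpoints is δ = arccos(p₁·p₂) ≈ 0.661 rad (37.9°). The total great-circle distance is δ·R ≈ 0.661 × 3440 ≈ 2273 nmi, so the target fraction is f = 1100/2273 ≈ 0.484.
Interpolate at f ≈ 0.484 with slerp weights a = sin((1−f)δ)/sin δ ≈ 0.545, b = sin(fδ)/sin δ ≈ 0.512.
p = a·p₁ + b·p₂ ≈ (0.831, -0.133, 0.541); φ = arcsin(p_z) ≈ 32.73°, λ = atan2(p_y, p_x) ≈ -9.11°.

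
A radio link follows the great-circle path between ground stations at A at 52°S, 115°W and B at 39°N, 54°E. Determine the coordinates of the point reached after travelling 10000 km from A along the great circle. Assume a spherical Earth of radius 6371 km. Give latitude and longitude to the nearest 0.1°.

≈ 30.4°S, 23.6°E

From cos δ = sin φ₁ sin φ₂ + cos φ₁ cos φ₂ cos Δλ, the central angle is δ ≈ 2.878 rad (164.9°). The total great-circle distance is δ·R ≈ 2.878 × 6371 ≈ 18339 km, so the target fraction is f = 10000/18339 ≈ 0.545.
Interpolate at f ≈ 0.545 with slerp weights a = sin((1−f)δ)/sin δ ≈ 3.713, b = sin(fδ)/sin δ ≈ 3.845.
p = a·p₁ + b·p₂ ≈ (0.790, 0.345, -0.507); φ = arcsin(p_z) ≈ -30.45°, λ = atan2(p_y, p_x) ≈ 23.60°.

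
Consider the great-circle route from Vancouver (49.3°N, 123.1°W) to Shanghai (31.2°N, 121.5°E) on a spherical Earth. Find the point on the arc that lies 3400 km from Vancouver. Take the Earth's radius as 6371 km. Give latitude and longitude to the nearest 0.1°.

Write both endpoints as unit vectors p₁, p₂ with components (cos φ cos λ, cos φ sin λ, sin φ).
The central angle between the endpoints is δ = arccos(p₁·p₂) ≈ 1.417 rad (81.2°). The total great-circle distance is δ·R ≈ 1.417 × 6371 ≈ 9026 km, so the target fraction is f = 3400/9026 ≈ 0.377.
Interpolate at f ≈ 0.377 with slerp weights a = sin((1−f)δ)/sin δ ≈ 0.782, b = sin(fδ)/sin δ ≈ 0.515.
p = a·p₁ + b·p₂ ≈ (-0.509, -0.052, 0.859); φ = arcsin(p_z) ≈ 59.26°, λ = atan2(p_y, p_x) ≈ -174.19°.

≈ 59.3°N, 174.2°W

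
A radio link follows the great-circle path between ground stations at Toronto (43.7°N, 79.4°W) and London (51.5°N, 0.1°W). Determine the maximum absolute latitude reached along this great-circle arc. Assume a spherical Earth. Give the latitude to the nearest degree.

≈ 56°N

The great circle lies in the plane with unit normal n̂ = (p₁ × p₂)/|p₁ × p₂|.
Here n̂_z ≈ +0.566; the vertex latitude is φ_max = arccos|n̂_z| ≈ 55.5°.
Check via Clairaut: cos φ_max = |cos φ₁| · sin C = cos(43.7°)·sin(51.5°) ≈ 0.566, again giving ≈ 55.5°.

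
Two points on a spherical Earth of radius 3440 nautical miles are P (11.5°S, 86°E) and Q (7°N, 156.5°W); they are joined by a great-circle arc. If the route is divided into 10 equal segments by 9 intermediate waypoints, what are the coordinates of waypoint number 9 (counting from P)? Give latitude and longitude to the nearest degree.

≈ (5°N, 168°W)

From cos δ = sin φ₁ sin φ₂ + cos φ₁ cos φ₂ cos Δλ, the central angle is δ ≈ 2.064 rad (118.3°).
Interpolate at f = 9/10 with slerp weights a = sin((1−f)δ)/sin δ ≈ 0.233, b = sin(fδ)/sin δ ≈ 1.089.
p = a·p₁ + b·p₂ ≈ (-0.975, -0.204, 0.086); φ = arcsin(p_z) ≈ 4.95°, λ = atan2(p_y, p_x) ≈ -168.21°.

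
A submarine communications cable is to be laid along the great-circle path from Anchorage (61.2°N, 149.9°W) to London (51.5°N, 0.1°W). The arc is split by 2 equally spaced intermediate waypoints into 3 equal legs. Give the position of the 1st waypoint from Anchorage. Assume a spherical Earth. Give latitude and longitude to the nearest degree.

From cos δ = sin φ₁ sin φ₂ + cos φ₁ cos φ₂ cos Δλ, the central angle is δ ≈ 1.130 rad (64.7°).
Interpolate at f = 1/3 with slerp weights a = sin((1−f)δ)/sin δ ≈ 0.756, b = sin(fδ)/sin δ ≈ 0.407.
p = a·p₁ + b·p₂ ≈ (-0.062, -0.183, 0.981); φ = arcsin(p_z) ≈ 78.85°, λ = atan2(p_y, p_x) ≈ -108.72°.

≈ (79°N, 109°W)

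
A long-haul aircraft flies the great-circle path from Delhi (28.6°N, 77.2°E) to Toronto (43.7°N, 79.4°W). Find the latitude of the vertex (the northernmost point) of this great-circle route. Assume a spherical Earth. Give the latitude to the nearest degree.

The great circle lies in the plane with unit normal n̂ = (p₁ × p₂)/|p₁ × p₂|.
Here n̂_z ≈ -0.260; the vertex latitude is φ_max = arccos|n̂_z| ≈ 74.9°.
Check via Clairaut: cos φ_max = |cos φ₁| · sin C = cos(28.6°)·sin(17.3°) ≈ 0.260, again giving ≈ 74.9°.

≈ 75°N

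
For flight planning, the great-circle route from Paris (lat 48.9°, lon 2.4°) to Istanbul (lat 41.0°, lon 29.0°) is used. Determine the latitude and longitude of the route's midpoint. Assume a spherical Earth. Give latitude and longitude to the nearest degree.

Write both endpoints as unit vectors p₁, p₂ with components (cos φ cos λ, cos φ sin λ, sin φ).
The central angle between the endpoints is δ = arccos(p₁·p₂) ≈ 0.354 rad (20.3°).
Interpolate at f = 1/2 with slerp weights a = sin((1−f)δ)/sin δ ≈ 0.508, b = sin(fδ)/sin δ ≈ 0.508.
p = a·p₁ + b·p₂ ≈ (0.669, 0.200, 0.716); φ = arcsin(p_z) ≈ 45.72°, λ = atan2(p_y, p_x) ≈ 16.63°.

≈ lat 46°, lon 17°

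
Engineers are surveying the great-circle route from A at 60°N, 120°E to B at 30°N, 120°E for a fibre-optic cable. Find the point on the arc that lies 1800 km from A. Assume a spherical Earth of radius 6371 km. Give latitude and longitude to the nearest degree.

From cos δ = sin φ₁ sin φ₂ + cos φ₁ cos φ₂ cos Δλ, the central angle is δ ≈ 0.524 rad (30.0°). The total great-circle distance is δ·R ≈ 0.524 × 6371 ≈ 3336 km, so the target fraction is f = 1800/3336 ≈ 0.540.
Interpolate at f ≈ 0.540 with slerp weights a = sin((1−f)δ)/sin δ ≈ 0.477, b = sin(fδ)/sin δ ≈ 0.558.
p = a·p₁ + b·p₂ ≈ (-0.361, 0.625, 0.692); φ = arcsin(p_z) ≈ 43.81°, λ = atan2(p_y, p_x) ≈ 120.00°.

≈ 44°N, 120°E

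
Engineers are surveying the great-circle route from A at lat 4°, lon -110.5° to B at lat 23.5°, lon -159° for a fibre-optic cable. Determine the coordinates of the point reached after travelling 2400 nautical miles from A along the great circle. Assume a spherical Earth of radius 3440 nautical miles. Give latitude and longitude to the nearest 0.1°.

From cos δ = sin φ₁ sin φ₂ + cos φ₁ cos φ₂ cos Δλ, the central angle is δ ≈ 0.884 rad (50.7°). The total great-circle distance is δ·R ≈ 0.884 × 3440 ≈ 3041 nmi, so the target fraction is f = 2400/3041 ≈ 0.789.
Interpolate at f ≈ 0.789 with slerp weights a = sin((1−f)δ)/sin δ ≈ 0.240, b = sin(fδ)/sin δ ≈ 0.831.
p = a·p₁ + b·p₂ ≈ (-0.795, -0.497, 0.348); φ = arcsin(p_z) ≈ 20.36°, λ = atan2(p_y, p_x) ≈ -147.99°.

≈ lat 20.4°, lon -148.0°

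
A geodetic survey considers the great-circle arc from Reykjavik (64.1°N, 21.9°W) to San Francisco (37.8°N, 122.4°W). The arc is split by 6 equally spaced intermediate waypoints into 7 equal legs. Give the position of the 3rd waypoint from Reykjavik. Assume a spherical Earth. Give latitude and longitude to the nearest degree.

≈ (64°N, 83°W)

Write both endpoints as unit vectors p₁, p₂ with components (cos φ cos λ, cos φ sin λ, sin φ).
The central angle between the endpoints is δ = arccos(p₁·p₂) ≈ 1.060 rad (60.8°).
Interpolate at f = 3/7 with slerp weights a = sin((1−f)δ)/sin δ ≈ 0.653, b = sin(fδ)/sin δ ≈ 0.503.
p = a·p₁ + b·p₂ ≈ (0.052, -0.442, 0.896); φ = arcsin(p_z) ≈ 63.58°, λ = atan2(p_y, p_x) ≈ -83.35°.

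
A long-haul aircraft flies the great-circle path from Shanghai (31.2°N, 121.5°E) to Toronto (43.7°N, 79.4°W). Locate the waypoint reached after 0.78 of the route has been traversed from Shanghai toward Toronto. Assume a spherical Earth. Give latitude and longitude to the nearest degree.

≈ 64°N, 96°W

The haversine formula gives a central angle δ ≈ 1.792 rad (102.7°) between the endpoints.
Interpolate at f = 0.78 with slerp weights a = sin((1−f)δ)/sin δ ≈ 0.394, b = sin(fδ)/sin δ ≈ 1.010.
p = a·p₁ + b·p₂ ≈ (-0.042, -0.430, 0.902); φ = arcsin(p_z) ≈ 64.38°, λ = atan2(p_y, p_x) ≈ -95.54°.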